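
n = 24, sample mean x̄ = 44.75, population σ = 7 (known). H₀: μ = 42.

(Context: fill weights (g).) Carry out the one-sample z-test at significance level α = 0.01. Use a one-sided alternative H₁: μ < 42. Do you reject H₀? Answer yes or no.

reject H₀: no

SE = σ/√n = 7/√24 = 1.4289
z = (x̄−μ₀)/SE = (44.75−42)/1.4289 = 1.9246
p-value (one-sided, H₁ less) = 0.97286
At α=0.01: p ≥ α → fail to reject H₀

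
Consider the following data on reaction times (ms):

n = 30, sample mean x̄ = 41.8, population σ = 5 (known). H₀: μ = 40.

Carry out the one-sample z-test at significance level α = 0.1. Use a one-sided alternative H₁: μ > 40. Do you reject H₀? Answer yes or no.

reject H₀: yes

SE = σ/√n = 5/√30 = 0.9129
z = (x̄−μ₀)/SE = (41.8−40)/0.9129 = 1.9718
p-value (one-sided, H₁ greater) = 0.02432
At α=0.1: p < α → reject H₀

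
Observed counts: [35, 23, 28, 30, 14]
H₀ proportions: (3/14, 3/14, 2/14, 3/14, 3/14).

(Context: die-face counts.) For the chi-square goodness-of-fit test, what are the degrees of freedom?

df = k − 1 = 5 − 1 = 4

degrees of freedom = 4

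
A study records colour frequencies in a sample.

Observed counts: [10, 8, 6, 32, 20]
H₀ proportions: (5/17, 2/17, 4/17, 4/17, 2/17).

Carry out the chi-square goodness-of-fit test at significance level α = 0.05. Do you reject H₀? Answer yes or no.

reject H₀: yes

n = 76; E_i = n·p_i = [22.35, 8.94, 17.88, 17.88, 8.94]
χ² = (10−22.35)²/22.35 + (8−8.94)²/8.94 + (6−17.88)²/17.88 + (32−17.88)²/17.88 + (20−8.94)²/8.94 = 39.6447
df = 4
p-value (upper-tail) = 0.00000
At α=0.05: p < α → reject H₀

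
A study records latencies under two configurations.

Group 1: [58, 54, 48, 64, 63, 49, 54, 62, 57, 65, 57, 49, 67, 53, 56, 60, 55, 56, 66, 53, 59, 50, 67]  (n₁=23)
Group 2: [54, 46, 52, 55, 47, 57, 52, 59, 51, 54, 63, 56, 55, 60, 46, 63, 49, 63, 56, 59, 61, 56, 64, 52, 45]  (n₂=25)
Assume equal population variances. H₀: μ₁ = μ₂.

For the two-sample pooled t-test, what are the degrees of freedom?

df = n₁ + n₂ − 2 = 23 + 25 − 2 = 46

degrees of freedom = 46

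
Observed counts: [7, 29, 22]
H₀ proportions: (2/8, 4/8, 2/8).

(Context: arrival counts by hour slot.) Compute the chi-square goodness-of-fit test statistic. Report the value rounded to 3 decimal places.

test statistic = 7.759

n = 58; E_i = n·p_i = [14.50, 29.00, 14.50]
χ² = (7−14.50)²/14.50 + (29−29.00)²/29.00 + (22−14.50)²/14.50 = 7.7586
df = 2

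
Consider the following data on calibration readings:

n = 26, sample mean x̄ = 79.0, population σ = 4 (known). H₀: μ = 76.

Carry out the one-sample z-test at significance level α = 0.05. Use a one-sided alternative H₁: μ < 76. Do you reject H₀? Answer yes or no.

reject H₀: no

SE = σ/√n = 4/√26 = 0.7845
z = (x̄−μ₀)/SE = (79.0−76)/0.7845 = 3.8243
p-value (one-sided, H₁ less) = 0.99993
At α=0.05: p ≥ α → fail to reject H₀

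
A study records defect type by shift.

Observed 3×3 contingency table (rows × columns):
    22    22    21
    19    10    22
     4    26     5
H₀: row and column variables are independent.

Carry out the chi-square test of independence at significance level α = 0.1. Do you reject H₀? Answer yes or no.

reject H₀: yes

Row totals [65, 51, 35], col totals [45, 58, 48], n=151
χ² = (22−19.37)²/19.37 + (22−24.97)²/24.97 + (21−20.66)²/20.66 + (19−15.20)²/15.20 + (10−19.59)²/19.59 + (22−16.21)²/16.21 + (4−10.43)²/10.43 + (26−13.44)²/13.44 + (5−11.13)²/11.13 = 27.4911
df = 4
p-value (upper-tail) = 0.00002
At α=0.1: p < α → reject H₀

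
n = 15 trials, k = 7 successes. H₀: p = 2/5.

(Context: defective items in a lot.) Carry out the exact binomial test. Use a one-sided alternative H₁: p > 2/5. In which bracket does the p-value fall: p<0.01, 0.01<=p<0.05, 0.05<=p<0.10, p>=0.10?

Exact binomial: n=15, k=7, p₀=2/5=0.4000
P(X≥7) from Σ C(n,i)·p₀^i·(1−p₀)^(n−i)
p-value (one-sided, H₁ greater) = 0.39019
→ bracket: p>=0.10

p-value bracket: p>=0.10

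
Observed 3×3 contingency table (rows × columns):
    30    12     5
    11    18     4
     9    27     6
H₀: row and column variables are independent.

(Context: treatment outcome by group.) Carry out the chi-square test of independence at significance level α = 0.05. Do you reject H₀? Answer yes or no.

Row totals [47, 33, 42], col totals [50, 57, 15], n=122
χ² = (30−19.26)²/19.26 + (12−21.96)²/21.96 + (5−5.78)²/5.78 + (11−13.52)²/13.52 + (18−15.42)²/15.42 + (4−4.06)²/4.06 + (9−17.21)²/17.21 + (27−19.62)²/19.62 + (6−5.16)²/5.16 = 18.3393
df = 4
p-value (upper-tail) = 0.00106
At α=0.05: p < α → reject H₀

reject H₀: yes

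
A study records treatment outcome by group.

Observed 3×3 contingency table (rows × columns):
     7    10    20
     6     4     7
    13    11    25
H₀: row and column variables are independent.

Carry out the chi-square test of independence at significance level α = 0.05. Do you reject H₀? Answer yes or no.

Row totals [37, 17, 49], col totals [26, 25, 52], n=103
χ² = (7−9.34)²/9.34 + (10−8.98)²/8.98 + (20−18.68)²/18.68 + (6−4.29)²/4.29 + (4−4.13)²/4.13 + (7−8.58)²/8.58 + (13−12.37)²/12.37 + (11−11.89)²/11.89 + (25−24.74)²/24.74 = 1.8733
df = 4
p-value (upper-tail) = 0.75904
At α=0.05: p ≥ α → fail to reject H₀

reject H₀: no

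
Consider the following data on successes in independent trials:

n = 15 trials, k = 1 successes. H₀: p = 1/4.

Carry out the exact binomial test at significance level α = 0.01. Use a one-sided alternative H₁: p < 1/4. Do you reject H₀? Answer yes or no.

reject H₀: no

Exact binomial: n=15, k=1, p₀=1/4=0.2500
P(X≤1) from Σ C(n,i)·p₀^i·(1−p₀)^(n−i)
p-value (one-sided, H₁ less) = 0.08018
At α=0.01: p ≥ α → fail to reject H₀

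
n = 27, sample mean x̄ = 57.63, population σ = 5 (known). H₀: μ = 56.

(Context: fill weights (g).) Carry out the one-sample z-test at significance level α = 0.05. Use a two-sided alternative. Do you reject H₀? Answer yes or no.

SE = σ/√n = 5/√27 = 0.9623
z = (x̄−μ₀)/SE = (57.63−56)/0.9623 = 1.6939
p-value (two-sided) = 0.09028
At α=0.05: p ≥ α → fail to reject H₀

reject H₀: no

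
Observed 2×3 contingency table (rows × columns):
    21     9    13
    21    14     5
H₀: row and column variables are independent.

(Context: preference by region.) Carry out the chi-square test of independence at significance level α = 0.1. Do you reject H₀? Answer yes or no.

reject H₀: no

Row totals [43, 40], col totals [42, 23, 18], n=83
χ² = (21−21.76)²/21.76 + (9−11.92)²/11.92 + (13−9.33)²/9.33 + (21−20.24)²/20.24 + (14−11.08)²/11.08 + (5−8.67)²/8.67 = 4.5400
df = 2
p-value (upper-tail) = 0.10331
At α=0.1: p ≥ α → fail to reject H₀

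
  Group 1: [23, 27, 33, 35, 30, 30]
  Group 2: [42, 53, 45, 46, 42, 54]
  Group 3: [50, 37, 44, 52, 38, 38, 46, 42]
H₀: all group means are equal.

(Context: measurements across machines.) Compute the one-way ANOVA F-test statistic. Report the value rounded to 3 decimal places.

Group means [29.67, 47.00, 43.38], grand mean 40.350
SSB = Σnᵢ(x̄ᵢ−x̄)² = 1023.342; SSW = ΣΣ(x−x̄ᵢ)² = 457.208
MSB = 1023.342/2 = 511.6708; MSW = 457.208/17 = 26.8946
F = MSB/MSW = 19.0250
df = (2, 17)

test statistic = 19.025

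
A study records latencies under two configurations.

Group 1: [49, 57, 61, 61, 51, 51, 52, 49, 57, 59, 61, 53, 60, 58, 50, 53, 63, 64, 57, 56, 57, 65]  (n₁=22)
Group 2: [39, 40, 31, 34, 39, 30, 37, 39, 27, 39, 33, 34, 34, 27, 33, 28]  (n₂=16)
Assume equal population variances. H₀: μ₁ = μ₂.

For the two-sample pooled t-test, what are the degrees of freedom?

degrees of freedom = 36

df = n₁ + n₂ − 2 = 22 + 16 − 2 = 36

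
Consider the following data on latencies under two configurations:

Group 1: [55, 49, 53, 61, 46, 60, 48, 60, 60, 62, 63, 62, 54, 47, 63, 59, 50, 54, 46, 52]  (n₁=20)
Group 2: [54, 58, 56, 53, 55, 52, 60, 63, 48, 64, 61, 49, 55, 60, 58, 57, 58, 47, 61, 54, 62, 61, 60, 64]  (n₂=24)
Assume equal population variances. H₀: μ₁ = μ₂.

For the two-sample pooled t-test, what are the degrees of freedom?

degrees of freedom = 42

df = n₁ + n₂ − 2 = 20 + 24 − 2 = 42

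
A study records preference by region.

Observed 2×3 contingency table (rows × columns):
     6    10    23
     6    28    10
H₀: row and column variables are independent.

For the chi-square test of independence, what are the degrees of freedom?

df = (r−1)(c−1) = (2−1)·(3−1) = 2

degrees of freedom = 2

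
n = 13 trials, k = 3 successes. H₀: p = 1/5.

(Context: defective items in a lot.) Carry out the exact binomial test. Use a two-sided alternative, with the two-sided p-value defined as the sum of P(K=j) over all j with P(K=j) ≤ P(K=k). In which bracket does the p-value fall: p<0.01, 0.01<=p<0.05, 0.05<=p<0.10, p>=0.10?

Exact binomial: n=13, k=3, p₀=1/5=0.2000
P(X=j) = C(n,j)·p₀^j·(1−p₀)^(n−j); p = Σ P(X=j) over j with P(X=j) ≤ P(X=3)
p-value (two-sided) = 0.73199
→ bracket: p>=0.10

p-value bracket: p>=0.10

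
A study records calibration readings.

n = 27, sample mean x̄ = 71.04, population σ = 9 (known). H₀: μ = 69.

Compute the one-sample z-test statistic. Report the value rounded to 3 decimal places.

SE = σ/√n = 9/√27 = 1.7321
z = (x̄−μ₀)/SE = (71.04−69)/1.7321 = 1.1778

test statistic = 1.178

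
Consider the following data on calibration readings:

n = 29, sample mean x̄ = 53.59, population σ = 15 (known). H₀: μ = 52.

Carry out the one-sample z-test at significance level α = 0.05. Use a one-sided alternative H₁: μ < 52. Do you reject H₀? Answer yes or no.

reject H₀: no

SE = σ/√n = 15/√29 = 2.7854
z = (x̄−μ₀)/SE = (53.59−52)/2.7854 = 0.5708
p-value (one-sided, H₁ less) = 0.71594
At α=0.05: p ≥ α → fail to reject H₀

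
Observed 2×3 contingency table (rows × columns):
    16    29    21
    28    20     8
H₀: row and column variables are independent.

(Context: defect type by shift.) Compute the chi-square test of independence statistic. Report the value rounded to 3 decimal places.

Row totals [66, 56], col totals [44, 49, 29], n=122
χ² = (16−23.80)²/23.80 + (29−26.51)²/26.51 + (21−15.69)²/15.69 + (28−20.20)²/20.20 + (20−22.49)²/22.49 + (8−13.31)²/13.31 = 10.0009
df = 2

test statistic = 10.001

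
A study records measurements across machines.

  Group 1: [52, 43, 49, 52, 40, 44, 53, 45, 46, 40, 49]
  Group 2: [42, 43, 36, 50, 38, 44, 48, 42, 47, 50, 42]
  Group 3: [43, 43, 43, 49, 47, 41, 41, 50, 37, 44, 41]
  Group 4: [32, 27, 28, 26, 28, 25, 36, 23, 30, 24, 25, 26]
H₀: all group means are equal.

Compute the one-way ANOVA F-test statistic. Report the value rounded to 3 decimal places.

test statistic = 50.037

Group means [46.64, 43.82, 43.55, 27.50], grand mean 40.089
SSB = Σnᵢ(x̄ᵢ−x̄)² = 2657.735; SSW = ΣΣ(x−x̄ᵢ)² = 725.909
MSB = 2657.735/3 = 885.9118; MSW = 725.909/41 = 17.7051
F = MSB/MSW = 50.0371
df = (3, 41)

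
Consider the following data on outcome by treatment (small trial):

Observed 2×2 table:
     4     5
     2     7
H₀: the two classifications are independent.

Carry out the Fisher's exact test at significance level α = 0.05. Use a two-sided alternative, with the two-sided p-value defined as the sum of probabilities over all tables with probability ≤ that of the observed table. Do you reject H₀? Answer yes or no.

reject H₀: no

Margins: r₁=9, r₂=9, c₁=6, c₂=12, n=18
p_obs = C(9,4)·C(9,2)/C(18,6); sum pmf over tables with pmf ≤ p_obs
p-value (two-sided) = 0.61991
At α=0.05: p ≥ α → fail to reject H₀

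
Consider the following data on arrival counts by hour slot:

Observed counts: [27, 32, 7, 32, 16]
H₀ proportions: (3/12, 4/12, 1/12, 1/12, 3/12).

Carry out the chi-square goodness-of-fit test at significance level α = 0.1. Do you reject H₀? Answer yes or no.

reject H₀: yes

n = 114; E_i = n·p_i = [28.50, 38.00, 9.50, 9.50, 28.50]
χ² = (27−28.50)²/28.50 + (32−38.00)²/38.00 + (7−9.50)²/9.50 + (32−9.50)²/9.50 + (16−28.50)²/28.50 = 60.4561
df = 4
p-value (upper-tail) = 0.00000
At α=0.1: p < α → reject H₀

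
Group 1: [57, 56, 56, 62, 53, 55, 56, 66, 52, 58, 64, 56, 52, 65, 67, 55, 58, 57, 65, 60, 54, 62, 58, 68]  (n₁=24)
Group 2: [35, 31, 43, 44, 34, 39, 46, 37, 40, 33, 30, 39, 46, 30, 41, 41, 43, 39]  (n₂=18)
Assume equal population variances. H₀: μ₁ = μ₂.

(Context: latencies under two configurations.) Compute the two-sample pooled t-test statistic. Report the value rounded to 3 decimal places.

x̄₁=58.833, s₁=4.878, n₁=24
x̄₂=38.389, s₂=5.226, n₂=18
s_p² = [23·4.878² + 17·5.226²]/40 = 25.2903
SE = √(s_p²·(1/24+1/18)) = 1.5680
t = (58.833−38.389)/1.5680 = 13.0381
df = 40

test statistic = 13.038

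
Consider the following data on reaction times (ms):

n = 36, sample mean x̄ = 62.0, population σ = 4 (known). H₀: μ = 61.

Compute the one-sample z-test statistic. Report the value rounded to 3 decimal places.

test statistic = 1.500

SE = σ/√n = 4/√36 = 0.6667
z = (x̄−μ₀)/SE = (62.0−61)/0.6667 = 1.5000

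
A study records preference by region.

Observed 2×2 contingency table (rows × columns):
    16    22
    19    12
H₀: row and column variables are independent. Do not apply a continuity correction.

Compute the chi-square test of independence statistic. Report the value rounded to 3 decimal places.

test statistic = 2.514

Row totals [38, 31], col totals [35, 34], n=69
χ² = (16−19.28)²/19.28 + (22−18.72)²/18.72 + (19−15.72)²/15.72 + (12−15.28)²/15.28 = 2.5140
df = 1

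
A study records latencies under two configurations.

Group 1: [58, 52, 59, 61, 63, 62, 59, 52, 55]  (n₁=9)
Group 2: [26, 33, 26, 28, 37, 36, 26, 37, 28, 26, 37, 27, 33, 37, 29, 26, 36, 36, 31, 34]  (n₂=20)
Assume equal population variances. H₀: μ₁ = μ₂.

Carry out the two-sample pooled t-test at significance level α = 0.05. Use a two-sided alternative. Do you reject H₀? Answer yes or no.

reject H₀: yes

x̄₁=57.889, s₁=4.076, n₁=9
x̄₂=31.450, s₂=4.559, n₂=20
s_p² = [8·4.076² + 19·4.559²]/27 = 19.5496
SE = √(s_p²·(1/9+1/20)) = 1.7747
t = (57.889−31.450)/1.7747 = 14.8974
df = 27
p-value (two-sided) = 0.00000
At α=0.05: p < α → reject H₀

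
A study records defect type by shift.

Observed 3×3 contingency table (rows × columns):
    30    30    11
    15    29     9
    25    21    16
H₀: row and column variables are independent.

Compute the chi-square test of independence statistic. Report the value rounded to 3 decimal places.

test statistic = 6.685

Row totals [71, 53, 62], col totals [70, 80, 36], n=186
χ² = (30−26.72)²/26.72 + (30−30.54)²/30.54 + (11−13.74)²/13.74 + (15−19.95)²/19.95 + (29−22.80)²/22.80 + (9−10.26)²/10.26 + (25−23.33)²/23.33 + (21−26.67)²/26.67 + (16−12.00)²/12.00 = 6.6851
df = 4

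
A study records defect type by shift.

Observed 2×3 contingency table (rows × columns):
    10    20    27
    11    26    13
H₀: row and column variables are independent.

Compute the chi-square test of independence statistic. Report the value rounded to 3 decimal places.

Row totals [57, 50], col totals [21, 46, 40], n=107
χ² = (10−11.19)²/11.19 + (20−24.50)²/24.50 + (27−21.31)²/21.31 + (11−9.81)²/9.81 + (26−21.50)²/21.50 + (13−18.69)²/18.69 = 5.2949
df = 2

test statistic = 5.295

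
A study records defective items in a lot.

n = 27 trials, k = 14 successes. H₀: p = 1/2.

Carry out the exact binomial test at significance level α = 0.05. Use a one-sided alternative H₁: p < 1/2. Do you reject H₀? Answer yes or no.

Exact binomial: n=27, k=14, p₀=1/2=0.5000
P(X≤14) from Σ C(n,i)·p₀^i·(1−p₀)^(n−i)
p-value (one-sided, H₁ less) = 0.64945
At α=0.05: p ≥ α → fail to reject H₀

reject H₀: no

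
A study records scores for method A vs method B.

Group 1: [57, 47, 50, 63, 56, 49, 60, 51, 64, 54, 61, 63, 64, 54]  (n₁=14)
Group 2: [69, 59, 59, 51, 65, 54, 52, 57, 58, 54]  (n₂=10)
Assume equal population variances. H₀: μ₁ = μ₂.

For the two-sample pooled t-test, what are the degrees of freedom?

df = n₁ + n₂ − 2 = 14 + 10 − 2 = 22

degrees of freedom = 22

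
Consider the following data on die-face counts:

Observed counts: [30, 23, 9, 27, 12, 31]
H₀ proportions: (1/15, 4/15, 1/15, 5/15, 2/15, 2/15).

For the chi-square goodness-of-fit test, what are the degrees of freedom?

df = k − 1 = 6 − 1 = 5

degrees of freedom = 5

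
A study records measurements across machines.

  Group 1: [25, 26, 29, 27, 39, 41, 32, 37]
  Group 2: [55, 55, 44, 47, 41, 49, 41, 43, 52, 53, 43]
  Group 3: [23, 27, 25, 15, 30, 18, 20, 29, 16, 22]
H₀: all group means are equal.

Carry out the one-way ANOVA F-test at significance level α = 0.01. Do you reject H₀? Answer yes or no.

Group means [32.00, 47.55, 22.50], grand mean 34.621
SSB = Σnᵢ(x̄ᵢ−x̄)² = 3361.600; SSW = ΣΣ(x−x̄ᵢ)² = 827.227
MSB = 3361.600/2 = 1680.8002; MSW = 827.227/26 = 31.8164
F = MSB/MSW = 52.8281
df = (2, 26)
p-value (upper-tail) = 0.00000
At α=0.01: p < α → reject H₀

reject H₀: yes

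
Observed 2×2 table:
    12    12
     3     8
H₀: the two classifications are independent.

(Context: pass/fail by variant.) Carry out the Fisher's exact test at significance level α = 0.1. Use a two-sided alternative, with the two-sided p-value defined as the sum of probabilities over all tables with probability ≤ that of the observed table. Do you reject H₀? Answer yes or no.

reject H₀: no

Margins: r₁=24, r₂=11, c₁=15, c₂=20, n=35
p_obs = C(24,12)·C(11,3)/C(35,15); sum pmf over tables with pmf ≤ p_obs
p-value (two-sided) = 0.28142
At α=0.1: p ≥ α → fail to reject H₀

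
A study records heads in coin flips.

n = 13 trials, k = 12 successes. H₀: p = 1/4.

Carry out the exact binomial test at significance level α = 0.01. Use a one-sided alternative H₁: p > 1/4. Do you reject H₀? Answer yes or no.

Exact binomial: n=13, k=12, p₀=1/4=0.2500
P(X≥12) from Σ C(n,i)·p₀^i·(1−p₀)^(n−i)
p-value (one-sided, H₁ greater) = 0.00000
At α=0.01: p < α → reject H₀

reject H₀: yes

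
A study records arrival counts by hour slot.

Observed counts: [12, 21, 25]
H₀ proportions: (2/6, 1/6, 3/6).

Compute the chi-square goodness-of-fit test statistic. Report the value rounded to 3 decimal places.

test statistic = 16.621

n = 58; E_i = n·p_i = [19.33, 9.67, 29.00]
χ² = (12−19.33)²/19.33 + (21−9.67)²/9.67 + (25−29.00)²/29.00 = 16.6207
df = 2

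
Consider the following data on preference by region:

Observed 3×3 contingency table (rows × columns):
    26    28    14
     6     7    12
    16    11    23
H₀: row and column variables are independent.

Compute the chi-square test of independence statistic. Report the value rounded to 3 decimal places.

Row totals [68, 25, 50], col totals [48, 46, 49], n=143
χ² = (26−22.83)²/22.83 + (28−21.87)²/21.87 + (14−23.30)²/23.30 + (6−8.39)²/8.39 + (7−8.04)²/8.04 + (12−8.57)²/8.57 + (16−16.78)²/16.78 + (11−16.08)²/16.08 + (23−17.13)²/17.13 = 11.7152
df = 4

test statistic = 11.715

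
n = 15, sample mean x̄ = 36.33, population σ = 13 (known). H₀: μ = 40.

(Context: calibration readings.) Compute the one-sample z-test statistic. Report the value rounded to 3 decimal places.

SE = σ/√n = 13/√15 = 3.3566
z = (x̄−μ₀)/SE = (36.33−40)/3.3566 = -1.0934

test statistic = -1.093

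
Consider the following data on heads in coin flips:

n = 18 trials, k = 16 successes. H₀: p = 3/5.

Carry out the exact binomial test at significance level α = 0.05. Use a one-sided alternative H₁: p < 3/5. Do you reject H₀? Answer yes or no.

Exact binomial: n=18, k=16, p₀=3/5=0.6000
P(X≤16) from Σ C(n,i)·p₀^i·(1−p₀)^(n−i)
p-value (one-sided, H₁ less) = 0.99868
At α=0.05: p ≥ α → fail to reject H₀

reject H₀: no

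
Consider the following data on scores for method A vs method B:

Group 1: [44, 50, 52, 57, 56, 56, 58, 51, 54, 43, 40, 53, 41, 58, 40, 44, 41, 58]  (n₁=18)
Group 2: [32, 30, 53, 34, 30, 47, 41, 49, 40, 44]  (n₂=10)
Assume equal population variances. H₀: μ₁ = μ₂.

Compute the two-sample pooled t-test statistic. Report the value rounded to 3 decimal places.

x̄₁=49.778, s₁=6.967, n₁=18
x̄₂=40.000, s₂=8.273, n₂=10
s_p² = [17·6.967² + 9·8.273²]/26 = 55.4274
SE = √(s_p²·(1/18+1/10)) = 2.9363
t = (49.778−40.000)/2.9363 = 3.3299
df = 26

test statistic = 3.330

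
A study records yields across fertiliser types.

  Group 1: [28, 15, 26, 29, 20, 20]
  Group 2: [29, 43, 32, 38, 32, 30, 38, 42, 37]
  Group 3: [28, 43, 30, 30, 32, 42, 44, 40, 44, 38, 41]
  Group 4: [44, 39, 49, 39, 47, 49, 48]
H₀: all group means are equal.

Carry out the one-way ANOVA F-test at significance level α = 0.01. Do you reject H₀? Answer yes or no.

reject H₀: yes

Group means [23.00, 35.67, 37.45, 45.00], grand mean 35.939
SSB = Σnᵢ(x̄ᵢ−x̄)² = 1605.152; SSW = ΣΣ(x−x̄ᵢ)² = 866.727
MSB = 1605.152/3 = 535.0505; MSW = 866.727/29 = 29.8871
F = MSB/MSW = 17.9024
df = (3, 29)
p-value (upper-tail) = 0.00000
At α=0.01: p < α → reject H₀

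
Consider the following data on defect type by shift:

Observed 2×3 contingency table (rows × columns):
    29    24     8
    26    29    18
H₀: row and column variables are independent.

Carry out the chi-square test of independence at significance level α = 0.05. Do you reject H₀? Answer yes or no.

Row totals [61, 73], col totals [55, 53, 26], n=134
χ² = (29−25.04)²/25.04 + (24−24.13)²/24.13 + (8−11.84)²/11.84 + (26−29.96)²/29.96 + (29−28.87)²/28.87 + (18−14.16)²/14.16 = 3.4344
df = 2
p-value (upper-tail) = 0.17957
At α=0.05: p ≥ α → fail to reject H₀

reject H₀: no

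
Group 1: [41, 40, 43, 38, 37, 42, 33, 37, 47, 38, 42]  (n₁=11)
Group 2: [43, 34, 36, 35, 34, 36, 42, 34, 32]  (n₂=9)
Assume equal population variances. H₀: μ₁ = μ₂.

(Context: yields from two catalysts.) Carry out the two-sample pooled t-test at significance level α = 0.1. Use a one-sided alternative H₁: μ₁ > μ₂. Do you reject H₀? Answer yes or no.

x̄₁=39.818, s₁=3.763, n₁=11
x̄₂=36.222, s₂=3.768, n₂=9
s_p² = [10·3.763² + 8·3.768²]/18 = 14.1773
SE = √(s_p²·(1/11+1/9)) = 1.6924
t = (39.818−36.222)/1.6924 = 2.1248
df = 18
p-value (one-sided, H₁ greater) = 0.02385
At α=0.1: p < α → reject H₀

reject H₀: yes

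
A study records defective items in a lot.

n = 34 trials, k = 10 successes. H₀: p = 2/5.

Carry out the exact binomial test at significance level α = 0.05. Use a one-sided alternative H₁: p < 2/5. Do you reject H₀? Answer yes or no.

Exact binomial: n=34, k=10, p₀=2/5=0.4000
P(X≤10) from Σ C(n,i)·p₀^i·(1−p₀)^(n−i)
p-value (one-sided, H₁ less) = 0.13831
At α=0.05: p ≥ α → fail to reject H₀

reject H₀: no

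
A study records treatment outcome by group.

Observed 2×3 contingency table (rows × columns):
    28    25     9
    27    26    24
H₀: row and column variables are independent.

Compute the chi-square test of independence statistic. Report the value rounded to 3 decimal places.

Row totals [62, 77], col totals [55, 51, 33], n=139
χ² = (28−24.53)²/24.53 + (25−22.75)²/22.75 + (9−14.72)²/14.72 + (27−30.47)²/30.47 + (26−28.25)²/28.25 + (24−18.28)²/18.28 = 5.2990
df = 2

test statistic = 5.299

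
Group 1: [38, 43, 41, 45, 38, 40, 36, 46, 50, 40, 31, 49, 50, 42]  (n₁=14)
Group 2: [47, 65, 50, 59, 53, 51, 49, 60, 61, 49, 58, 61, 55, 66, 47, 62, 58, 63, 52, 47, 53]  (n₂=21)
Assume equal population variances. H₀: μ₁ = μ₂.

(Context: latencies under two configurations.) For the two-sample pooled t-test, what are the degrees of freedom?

degrees of freedom = 33

df = n₁ + n₂ − 2 = 14 + 21 − 2 = 33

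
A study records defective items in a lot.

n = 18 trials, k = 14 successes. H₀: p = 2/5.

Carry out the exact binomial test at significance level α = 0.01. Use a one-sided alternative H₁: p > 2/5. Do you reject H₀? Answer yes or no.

reject H₀: yes

Exact binomial: n=18, k=14, p₀=2/5=0.4000
P(X≥14) from Σ C(n,i)·p₀^i·(1−p₀)^(n−i)
p-value (one-sided, H₁ greater) = 0.00128
At α=0.01: p < α → reject H₀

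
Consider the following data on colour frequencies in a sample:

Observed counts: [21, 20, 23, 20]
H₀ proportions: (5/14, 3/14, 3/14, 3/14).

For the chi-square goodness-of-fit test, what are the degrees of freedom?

degrees of freedom = 3

df = k − 1 = 4 − 1 = 3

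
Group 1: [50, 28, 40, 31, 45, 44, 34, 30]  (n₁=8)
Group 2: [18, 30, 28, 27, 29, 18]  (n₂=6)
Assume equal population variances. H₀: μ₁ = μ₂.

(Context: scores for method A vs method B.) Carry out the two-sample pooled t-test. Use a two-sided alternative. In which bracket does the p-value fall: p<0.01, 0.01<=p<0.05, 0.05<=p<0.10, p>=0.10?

x̄₁=37.750, s₁=8.120, n₁=8
x̄₂=25.000, s₂=5.514, n₂=6
s_p² = [7·8.120² + 5·5.514²]/12 = 51.1250
SE = √(s_p²·(1/8+1/6)) = 3.8615
t = (37.750−25.000)/3.8615 = 3.3018
df = 12
p-value (two-sided) = 0.00632
→ bracket: p<0.01

p-value bracket: p<0.01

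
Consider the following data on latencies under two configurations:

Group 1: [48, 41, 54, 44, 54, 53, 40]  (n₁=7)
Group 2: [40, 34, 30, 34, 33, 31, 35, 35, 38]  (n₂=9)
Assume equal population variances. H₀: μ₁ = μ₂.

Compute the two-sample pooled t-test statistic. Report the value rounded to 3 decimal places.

x̄₁=47.714, s₁=6.130, n₁=7
x̄₂=34.444, s₂=3.127, n₂=9
s_p² = [6·6.130² + 8·3.127²]/14 = 21.6893
SE = √(s_p²·(1/7+1/9)) = 2.3470
t = (47.714−34.444)/2.3470 = 5.6540
df = 14

test statistic = 5.654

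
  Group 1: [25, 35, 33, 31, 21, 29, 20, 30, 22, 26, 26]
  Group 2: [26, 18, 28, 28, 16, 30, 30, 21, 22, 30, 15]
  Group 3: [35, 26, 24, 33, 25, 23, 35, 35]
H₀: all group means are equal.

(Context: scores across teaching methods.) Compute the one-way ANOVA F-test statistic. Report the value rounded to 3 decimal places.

test statistic = 2.463

Group means [27.09, 24.00, 29.50], grand mean 26.600
SSB = Σnᵢ(x̄ᵢ−x̄)² = 144.291; SSW = ΣΣ(x−x̄ᵢ)² = 790.909
MSB = 144.291/2 = 72.1455; MSW = 790.909/27 = 29.2929
F = MSB/MSW = 2.4629
df = (2, 27)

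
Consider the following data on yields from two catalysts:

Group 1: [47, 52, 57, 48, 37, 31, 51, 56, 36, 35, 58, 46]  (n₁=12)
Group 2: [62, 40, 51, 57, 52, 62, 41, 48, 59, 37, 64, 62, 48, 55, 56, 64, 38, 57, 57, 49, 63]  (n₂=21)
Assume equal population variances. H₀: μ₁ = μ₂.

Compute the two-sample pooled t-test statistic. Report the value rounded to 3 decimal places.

test statistic = -2.234

x̄₁=46.167, s₁=9.331, n₁=12
x̄₂=53.429, s₂=8.784, n₂=21
s_p² = [11·9.331² + 20·8.784²]/31 = 80.6713
SE = √(s_p²·(1/12+1/21)) = 3.2502
t = (46.167−53.429)/3.2502 = -2.2343
df = 31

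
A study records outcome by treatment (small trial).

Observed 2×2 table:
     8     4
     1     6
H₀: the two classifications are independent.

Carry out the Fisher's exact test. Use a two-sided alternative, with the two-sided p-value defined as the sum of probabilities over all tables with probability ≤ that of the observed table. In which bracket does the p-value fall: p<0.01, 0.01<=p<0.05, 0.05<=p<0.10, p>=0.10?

p-value bracket: 0.05<=p<0.10

Margins: r₁=12, r₂=7, c₁=9, c₂=10, n=19
p_obs = C(12,8)·C(7,1)/C(19,9); sum pmf over tables with pmf ≤ p_obs
p-value (two-sided) = 0.05728
→ bracket: 0.05<=p<0.10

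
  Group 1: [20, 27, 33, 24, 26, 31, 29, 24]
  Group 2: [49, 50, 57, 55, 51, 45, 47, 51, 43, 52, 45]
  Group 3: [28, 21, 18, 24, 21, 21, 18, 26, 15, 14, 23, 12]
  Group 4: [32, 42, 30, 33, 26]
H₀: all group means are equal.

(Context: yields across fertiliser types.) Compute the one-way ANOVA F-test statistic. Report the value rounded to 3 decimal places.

test statistic = 79.725

Group means [26.75, 49.55, 20.08, 32.60], grand mean 32.306
SSB = Σnᵢ(x̄ᵢ−x̄)² = 5309.295; SSW = ΣΣ(x−x̄ᵢ)² = 710.344
MSB = 5309.295/3 = 1769.7650; MSW = 710.344/32 = 22.1982
F = MSB/MSW = 79.7254
df = (3, 32)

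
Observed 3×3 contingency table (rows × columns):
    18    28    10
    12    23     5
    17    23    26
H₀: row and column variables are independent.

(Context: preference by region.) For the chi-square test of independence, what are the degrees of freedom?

degrees of freedom = 4

df = (r−1)(c−1) = (3−1)·(3−1) = 4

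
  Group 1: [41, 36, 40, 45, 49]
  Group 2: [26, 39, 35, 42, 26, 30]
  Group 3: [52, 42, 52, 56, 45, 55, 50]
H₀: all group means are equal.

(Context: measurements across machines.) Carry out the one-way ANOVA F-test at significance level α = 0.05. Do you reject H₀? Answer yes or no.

reject H₀: yes

Group means [42.20, 33.00, 50.29], grand mean 42.278
SSB = Σnᵢ(x̄ᵢ−x̄)² = 965.383; SSW = ΣΣ(x−x̄ᵢ)² = 484.229
MSB = 965.383/2 = 482.6913; MSW = 484.229/15 = 32.2819
F = MSB/MSW = 14.9524
df = (2, 15)
p-value (upper-tail) = 0.00027
At α=0.05: p < α → reject H₀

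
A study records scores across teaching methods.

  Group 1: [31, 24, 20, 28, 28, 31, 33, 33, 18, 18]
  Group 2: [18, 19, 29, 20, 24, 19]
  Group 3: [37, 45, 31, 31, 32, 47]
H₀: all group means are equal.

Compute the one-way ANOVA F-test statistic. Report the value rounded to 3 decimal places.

Group means [26.40, 21.50, 37.17], grand mean 28.000
SSB = Σnᵢ(x̄ᵢ−x̄)² = 783.267; SSW = ΣΣ(x−x̄ᵢ)² = 672.733
MSB = 783.267/2 = 391.6333; MSW = 672.733/19 = 35.4070
F = MSB/MSW = 11.0609
df = (2, 19)

test statistic = 11.061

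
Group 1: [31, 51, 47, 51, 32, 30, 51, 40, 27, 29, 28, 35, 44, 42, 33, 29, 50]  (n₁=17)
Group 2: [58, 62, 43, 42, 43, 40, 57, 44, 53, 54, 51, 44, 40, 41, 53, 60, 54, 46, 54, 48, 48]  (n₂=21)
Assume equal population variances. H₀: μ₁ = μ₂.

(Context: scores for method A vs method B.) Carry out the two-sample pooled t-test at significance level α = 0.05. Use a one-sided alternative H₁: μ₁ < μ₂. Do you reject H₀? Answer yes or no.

x̄₁=38.235, s₁=9.196, n₁=17
x̄₂=49.286, s₂=6.900, n₂=21
s_p² = [16·9.196² + 20·6.900²]/36 = 64.0373
SE = √(s_p²·(1/17+1/21)) = 2.6108
t = (38.235−49.286)/2.6108 = -4.2326
df = 36
p-value (one-sided, H₁ less) = 0.00008
At α=0.05: p < α → reject H₀

reject H₀: yes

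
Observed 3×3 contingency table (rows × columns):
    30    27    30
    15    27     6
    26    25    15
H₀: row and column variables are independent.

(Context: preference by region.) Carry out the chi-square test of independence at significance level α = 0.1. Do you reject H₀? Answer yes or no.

Row totals [87, 48, 66], col totals [71, 79, 51], n=201
χ² = (30−30.73)²/30.73 + (27−34.19)²/34.19 + (30−22.07)²/22.07 + (15−16.96)²/16.96 + (27−18.87)²/18.87 + (6−12.18)²/12.18 + (26−23.31)²/23.31 + (25−25.94)²/25.94 + (15−16.75)²/16.75 = 11.7699
df = 4
p-value (upper-tail) = 0.01915
At α=0.1: p < α → reject H₀

reject H₀: yes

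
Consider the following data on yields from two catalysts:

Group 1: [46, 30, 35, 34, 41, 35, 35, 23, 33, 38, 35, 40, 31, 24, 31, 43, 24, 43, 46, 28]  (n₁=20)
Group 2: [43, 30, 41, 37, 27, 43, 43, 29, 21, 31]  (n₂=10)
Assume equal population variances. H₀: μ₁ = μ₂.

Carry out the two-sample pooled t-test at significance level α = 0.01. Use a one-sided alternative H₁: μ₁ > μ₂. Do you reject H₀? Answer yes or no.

reject H₀: no

x̄₁=34.750, s₁=7.018, n₁=20
x̄₂=34.500, s₂=7.934, n₂=10
s_p² = [19·7.018² + 9·7.934²]/28 = 53.6518
SE = √(s_p²·(1/20+1/10)) = 2.8369
t = (34.750−34.500)/2.8369 = 0.0881
df = 28
p-value (one-sided, H₁ greater) = 0.46520
At α=0.01: p ≥ α → fail to reject H₀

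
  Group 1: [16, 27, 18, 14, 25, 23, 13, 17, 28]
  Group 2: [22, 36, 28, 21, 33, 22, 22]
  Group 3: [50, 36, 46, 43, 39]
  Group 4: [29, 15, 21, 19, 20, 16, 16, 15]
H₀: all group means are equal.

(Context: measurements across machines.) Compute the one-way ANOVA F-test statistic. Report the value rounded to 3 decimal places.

Group means [20.11, 26.29, 42.80, 18.88], grand mean 25.172
SSB = Σnᵢ(x̄ᵢ−x̄)² = 2110.145; SSW = ΣΣ(x−x̄ᵢ)² = 763.992
MSB = 2110.145/3 = 703.3818; MSW = 763.992/25 = 30.5597
F = MSB/MSW = 23.0166
df = (3, 25)

test statistic = 23.017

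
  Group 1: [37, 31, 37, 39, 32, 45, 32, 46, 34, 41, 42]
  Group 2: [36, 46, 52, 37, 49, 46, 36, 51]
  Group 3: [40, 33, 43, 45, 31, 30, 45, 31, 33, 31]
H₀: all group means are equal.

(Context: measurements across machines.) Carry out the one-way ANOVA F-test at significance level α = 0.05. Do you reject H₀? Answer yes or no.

Group means [37.82, 44.12, 36.20], grand mean 39.000
SSB = Σnᵢ(x̄ᵢ−x̄)² = 303.889; SSW = ΣΣ(x−x̄ᵢ)² = 956.111
MSB = 303.889/2 = 151.9443; MSW = 956.111/26 = 36.7735
F = MSB/MSW = 4.1319
df = (2, 26)
p-value (upper-tail) = 0.02766
At α=0.05: p < α → reject H₀

reject H₀: yes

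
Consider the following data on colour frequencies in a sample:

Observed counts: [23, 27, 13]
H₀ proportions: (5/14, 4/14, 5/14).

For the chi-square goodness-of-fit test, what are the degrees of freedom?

degrees of freedom = 2

df = k − 1 = 3 − 1 = 2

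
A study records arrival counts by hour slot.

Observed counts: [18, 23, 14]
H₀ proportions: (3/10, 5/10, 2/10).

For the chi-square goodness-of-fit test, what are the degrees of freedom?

df = k − 1 = 3 − 1 = 2

degrees of freedom = 2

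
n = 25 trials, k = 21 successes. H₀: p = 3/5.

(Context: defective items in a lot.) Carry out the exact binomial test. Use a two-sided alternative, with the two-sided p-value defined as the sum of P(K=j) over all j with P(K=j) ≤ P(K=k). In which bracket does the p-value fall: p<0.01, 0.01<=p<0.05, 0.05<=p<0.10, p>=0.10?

p-value bracket: 0.01<=p<0.05

Exact binomial: n=25, k=21, p₀=3/5=0.6000
P(X=j) = C(n,j)·p₀^j·(1−p₀)^(n−j); p = Σ P(X=j) over j with P(X=j) ≤ P(X=21)
p-value (two-sided) = 0.01380
→ bracket: 0.01<=p<0.05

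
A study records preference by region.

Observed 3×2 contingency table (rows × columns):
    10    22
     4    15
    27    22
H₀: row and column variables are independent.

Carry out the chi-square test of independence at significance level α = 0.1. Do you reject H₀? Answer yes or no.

reject H₀: yes

Row totals [32, 19, 49], col totals [41, 59], n=100
χ² = (10−13.12)²/13.12 + (22−18.88)²/18.88 + (4−7.79)²/7.79 + (15−11.21)²/11.21 + (27−20.09)²/20.09 + (22−28.91)²/28.91 = 8.4111
df = 2
p-value (upper-tail) = 0.01491
At α=0.1: p < α → reject H₀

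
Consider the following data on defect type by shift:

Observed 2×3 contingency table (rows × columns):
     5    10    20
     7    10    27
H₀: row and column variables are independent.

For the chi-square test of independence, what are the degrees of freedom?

degrees of freedom = 2

df = (r−1)(c−1) = (2−1)·(3−1) = 2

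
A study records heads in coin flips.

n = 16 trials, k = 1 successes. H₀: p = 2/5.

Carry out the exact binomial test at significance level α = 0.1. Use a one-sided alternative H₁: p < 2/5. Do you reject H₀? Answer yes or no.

Exact binomial: n=16, k=1, p₀=2/5=0.4000
P(X≤1) from Σ C(n,i)·p₀^i·(1−p₀)^(n−i)
p-value (one-sided, H₁ less) = 0.00329
At α=0.1: p < α → reject H₀

reject H₀: yes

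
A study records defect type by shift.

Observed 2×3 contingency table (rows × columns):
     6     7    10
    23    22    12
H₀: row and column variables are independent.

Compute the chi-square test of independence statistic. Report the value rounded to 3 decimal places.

test statistic = 4.218

Row totals [23, 57], col totals [29, 29, 22], n=80
χ² = (6−8.34)²/8.34 + (7−8.34)²/8.34 + (10−6.33)²/6.33 + (23−20.66)²/20.66 + (22−20.66)²/20.66 + (12−15.68)²/15.68 = 4.2178
df = 2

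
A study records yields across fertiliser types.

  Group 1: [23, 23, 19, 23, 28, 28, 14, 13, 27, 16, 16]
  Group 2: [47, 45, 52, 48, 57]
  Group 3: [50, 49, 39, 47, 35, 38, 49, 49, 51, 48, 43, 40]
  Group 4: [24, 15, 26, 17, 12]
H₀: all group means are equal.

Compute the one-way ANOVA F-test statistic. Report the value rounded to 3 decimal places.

Group means [20.91, 49.80, 44.83, 18.80], grand mean 33.667
SSB = Σnᵢ(x̄ᵢ−x̄)² = 5693.158; SSW = ΣΣ(x−x̄ᵢ)² = 882.176
MSB = 5693.158/3 = 1897.7192; MSW = 882.176/29 = 30.4199
F = MSB/MSW = 62.3842
df = (3, 29)

test statistic = 62.384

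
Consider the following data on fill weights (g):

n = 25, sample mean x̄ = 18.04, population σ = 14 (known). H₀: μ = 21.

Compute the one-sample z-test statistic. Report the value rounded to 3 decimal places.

test statistic = -1.057

SE = σ/√n = 14/√25 = 2.8000
z = (x̄−μ₀)/SE = (18.04−21)/2.8000 = -1.0571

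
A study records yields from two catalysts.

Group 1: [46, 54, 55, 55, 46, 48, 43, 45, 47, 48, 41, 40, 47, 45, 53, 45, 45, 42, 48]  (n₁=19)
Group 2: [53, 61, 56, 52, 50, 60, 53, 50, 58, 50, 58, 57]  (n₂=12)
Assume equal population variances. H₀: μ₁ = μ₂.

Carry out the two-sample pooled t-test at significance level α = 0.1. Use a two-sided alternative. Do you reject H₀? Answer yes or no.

x̄₁=47.000, s₁=4.472, n₁=19
x̄₂=54.833, s₂=3.996, n₂=12
s_p² = [18·4.472² + 11·3.996²]/29 = 18.4713
SE = √(s_p²·(1/19+1/12)) = 1.5848
t = (47.000−54.833)/1.5848 = -4.9429
df = 29
p-value (two-sided) = 0.00003
At α=0.1: p < α → reject H₀

reject H₀: yes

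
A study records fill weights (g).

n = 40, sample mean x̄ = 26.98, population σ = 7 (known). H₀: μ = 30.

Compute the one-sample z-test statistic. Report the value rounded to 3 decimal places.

test statistic = -2.729

SE = σ/√n = 7/√40 = 1.1068
z = (x̄−μ₀)/SE = (26.98−30)/1.1068 = -2.7286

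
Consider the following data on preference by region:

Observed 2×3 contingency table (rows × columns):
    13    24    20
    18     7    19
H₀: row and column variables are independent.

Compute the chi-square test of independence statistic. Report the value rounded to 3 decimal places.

Row totals [57, 44], col totals [31, 31, 39], n=101
χ² = (13−17.50)²/17.50 + (24−17.50)²/17.50 + (20−22.01)²/22.01 + (18−13.50)²/13.50 + (7−13.50)²/13.50 + (19−16.99)²/16.99 = 8.6243
df = 2

test statistic = 8.624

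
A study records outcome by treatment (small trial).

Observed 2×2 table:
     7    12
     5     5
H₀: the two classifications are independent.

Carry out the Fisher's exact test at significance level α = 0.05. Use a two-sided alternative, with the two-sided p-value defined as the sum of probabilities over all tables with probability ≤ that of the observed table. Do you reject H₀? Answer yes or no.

Margins: r₁=19, r₂=10, c₁=12, c₂=17, n=29
p_obs = C(19,7)·C(10,5)/C(29,12); sum pmf over tables with pmf ≤ p_obs
p-value (two-sided) = 0.69415
At α=0.05: p ≥ α → fail to reject H₀

reject H₀: no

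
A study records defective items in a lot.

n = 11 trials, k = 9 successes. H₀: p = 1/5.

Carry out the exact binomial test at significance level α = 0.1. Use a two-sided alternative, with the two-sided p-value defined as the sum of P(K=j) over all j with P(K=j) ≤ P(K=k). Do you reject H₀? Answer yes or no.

reject H₀: yes

Exact binomial: n=11, k=9, p₀=1/5=0.2000
P(X=j) = C(n,j)·p₀^j·(1−p₀)^(n−j); p = Σ P(X=j) over j with P(X=j) ≤ P(X=9)
p-value (two-sided) = 0.00002
At α=0.1: p < α → reject H₀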